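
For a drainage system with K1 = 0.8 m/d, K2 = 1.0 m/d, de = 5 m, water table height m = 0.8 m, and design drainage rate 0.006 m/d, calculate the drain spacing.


S^2 = 8*K2*de*m/q + 4*K1*m^2/q
S^2 = 8*1.0*5*0.8/0.006 + 4*0.8*0.8^2/0.006
S = sqrt(5674.6667)

75.3304 m


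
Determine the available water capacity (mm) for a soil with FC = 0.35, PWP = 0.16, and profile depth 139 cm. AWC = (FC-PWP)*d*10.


AWC = (FC - PWP) * d * 10
AWC = (0.35 - 0.16) * 139 * 10
AWC = 0.1900 * 139 * 10

264.1000 mm


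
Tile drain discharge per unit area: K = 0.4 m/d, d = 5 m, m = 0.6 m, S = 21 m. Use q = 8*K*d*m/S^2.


q = 8*K*d*m/S^2
q = 8*0.4*5*0.6/21^2
q = 9.6000 / 441

0.0218 m/d


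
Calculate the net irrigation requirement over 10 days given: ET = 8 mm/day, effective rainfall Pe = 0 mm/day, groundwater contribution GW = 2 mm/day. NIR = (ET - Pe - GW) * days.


Daily deficit = ET - Pe - GW = 8 - 0 - 2 = 6 mm/day
NIR = 6 * 10 = 60 mm

60.0000 mm


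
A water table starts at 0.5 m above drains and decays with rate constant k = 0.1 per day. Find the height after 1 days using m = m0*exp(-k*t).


m = m0 * exp(-k*t)
m = 0.5 * exp(-0.1 * 1)
m = 0.5 * exp(-0.1000)

0.4524 m


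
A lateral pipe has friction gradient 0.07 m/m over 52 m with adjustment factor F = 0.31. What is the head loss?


hf = J * L * F = 0.07 * 52 * 0.31 = 1.1284 m

1.1284 m


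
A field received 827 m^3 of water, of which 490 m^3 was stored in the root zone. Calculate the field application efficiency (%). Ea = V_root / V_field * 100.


Ea = V_root / V_field * 100 = 490 / 827 * 100 = 59.2503%

59.2503 %


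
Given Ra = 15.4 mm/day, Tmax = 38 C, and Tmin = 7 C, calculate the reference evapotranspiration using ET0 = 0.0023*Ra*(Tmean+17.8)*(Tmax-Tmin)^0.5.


Tmean = (Tmax + Tmin)/2 = (38 + 7)/2 = 22.5
ET0 = 0.0023 * 15.4 * (22.5 + 17.8) * sqrt(38 - 7)
ET0 = 0.0023 * 15.4 * 40.3 * 5.567764

7.9476 mm/day


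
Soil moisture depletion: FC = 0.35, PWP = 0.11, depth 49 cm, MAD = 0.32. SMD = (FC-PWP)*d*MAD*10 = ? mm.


SMD = (FC - PWP) * d * MAD * 10
SMD = (0.35 - 0.11) * 49 * 0.32 * 10
SMD = 0.2400 * 49 * 0.32 * 10

37.6320 mm


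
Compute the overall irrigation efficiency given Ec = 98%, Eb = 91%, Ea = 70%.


Ec = 0.98, Eb = 0.91, Ea = 0.7
E = 0.98 * 0.91 * 0.7 * 100 = 62.4260%

62.4260 %


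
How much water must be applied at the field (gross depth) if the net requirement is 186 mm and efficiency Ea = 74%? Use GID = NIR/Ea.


Ea = 74% = 0.74
GID = NIR / Ea = 186 / 0.74 = 251.3514 mm

251.3514 mm


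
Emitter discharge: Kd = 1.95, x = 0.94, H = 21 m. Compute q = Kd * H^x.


q = Kd * H^x = 1.95 * 21^0.94 = 1.95 * 17.493880

34.1131 L/h


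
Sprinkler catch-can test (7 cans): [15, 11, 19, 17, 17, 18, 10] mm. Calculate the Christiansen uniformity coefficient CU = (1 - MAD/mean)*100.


mean = 15.285714 mm
MAD = 2.816327 mm
CU = (1 - 2.816327/15.285714)*100

81.5754 %


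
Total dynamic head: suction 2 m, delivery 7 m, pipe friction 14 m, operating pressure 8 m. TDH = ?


TDH = Hs + Hd + hf + Hp = 2 + 7 + 14 + 8 = 31

31 m


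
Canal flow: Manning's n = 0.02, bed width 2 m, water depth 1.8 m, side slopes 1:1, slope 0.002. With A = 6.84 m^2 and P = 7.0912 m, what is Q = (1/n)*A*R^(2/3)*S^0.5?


R = A/P = 6.84/7.0912 = 0.964576
Q = (1/0.02) * 6.84 * 0.964576^(2/3) * 0.002^0.5

14.9313 m^3/s


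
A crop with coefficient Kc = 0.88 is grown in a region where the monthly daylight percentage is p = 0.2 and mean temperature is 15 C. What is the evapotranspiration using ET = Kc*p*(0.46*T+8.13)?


ET = Kc * p * (0.46*T + 8.13)
ET = 0.88 * 0.2 * (0.46*15 + 8.13)
ET = 0.88 * 0.2 * 15.0300

2.6453 mm/day


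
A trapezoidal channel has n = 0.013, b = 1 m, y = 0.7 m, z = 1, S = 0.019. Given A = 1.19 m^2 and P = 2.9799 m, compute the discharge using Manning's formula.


R = A/P = 1.19/2.9799 = 0.399342
Q = (1/0.013) * 1.19 * 0.399342^(2/3) * 0.019^0.5

6.8424 m^3/s


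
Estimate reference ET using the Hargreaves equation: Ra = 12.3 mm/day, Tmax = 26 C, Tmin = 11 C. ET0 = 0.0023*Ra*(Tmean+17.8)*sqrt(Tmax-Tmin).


Tmean = (Tmax + Tmin)/2 = (26 + 11)/2 = 18.5
ET0 = 0.0023 * 12.3 * (18.5 + 17.8) * sqrt(26 - 11)
ET0 = 0.0023 * 12.3 * 36.3 * 3.872983

3.9773 mm/day


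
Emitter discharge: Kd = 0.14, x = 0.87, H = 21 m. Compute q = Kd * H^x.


q = Kd * H^x = 0.14 * 21^0.87 = 0.14 * 14.136138

1.9791 L/h


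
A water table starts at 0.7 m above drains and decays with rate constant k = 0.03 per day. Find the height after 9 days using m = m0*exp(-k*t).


m = m0 * exp(-k*t)
m = 0.7 * exp(-0.03 * 9)
m = 0.7 * exp(-0.2700)

0.5344 m


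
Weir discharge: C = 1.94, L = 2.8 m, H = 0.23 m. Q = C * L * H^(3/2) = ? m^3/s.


Q = C * L * H^(3/2) = 1.94 * 2.8 * 0.23^1.5 = 1.94 * 2.8 * 0.110304

0.5992 m^3/s


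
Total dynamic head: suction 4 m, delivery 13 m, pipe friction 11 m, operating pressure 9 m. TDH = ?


TDH = Hs + Hd + hf + Hp = 4 + 13 + 11 + 9 = 37

37 m


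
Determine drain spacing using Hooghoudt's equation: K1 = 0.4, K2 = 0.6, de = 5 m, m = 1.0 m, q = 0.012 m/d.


S^2 = 8*K2*de*m/q + 4*K1*m^2/q
S^2 = 8*0.6*5*1.0/0.012 + 4*0.4*1.0^2/0.012
S = sqrt(2133.3333)

46.1880 m


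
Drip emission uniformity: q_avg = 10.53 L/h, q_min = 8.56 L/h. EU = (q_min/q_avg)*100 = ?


EU = (q_min/q_avg)*100 = (8.56/10.53)*100 = 81.2915%

81.2915 %


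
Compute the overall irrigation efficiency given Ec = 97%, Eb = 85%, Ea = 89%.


Ec = 0.97, Eb = 0.85, Ea = 0.89
E = 0.97 * 0.85 * 0.89 * 100 = 73.3805%

73.3805 %


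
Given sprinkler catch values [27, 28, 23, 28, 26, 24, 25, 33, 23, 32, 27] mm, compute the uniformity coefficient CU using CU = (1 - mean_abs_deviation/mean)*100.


mean = 26.909091 mm
MAD = 2.462810 mm
CU = (1 - 2.462810/26.909091)*100

90.8477 %


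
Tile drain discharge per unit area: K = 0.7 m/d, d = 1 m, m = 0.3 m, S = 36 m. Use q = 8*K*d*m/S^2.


q = 8*K*d*m/S^2
q = 8*0.7*1*0.3/36^2
q = 1.6800 / 1296

0.0013 m/d


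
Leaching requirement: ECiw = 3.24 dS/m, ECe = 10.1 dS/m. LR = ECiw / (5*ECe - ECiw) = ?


LR = ECiw / (5*ECe - ECiw)
LR = 3.24 / (5*10.1 - 3.24)
LR = 3.24 / 47.2600

0.0686


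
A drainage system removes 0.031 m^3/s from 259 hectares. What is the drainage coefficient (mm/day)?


DC = Q * 86400 / (A * 10000) * 1000
DC = 0.031 * 86400 / (259 * 10000) * 1000
DC = 2678400.0000 / 2590000

1.0341 mm/day


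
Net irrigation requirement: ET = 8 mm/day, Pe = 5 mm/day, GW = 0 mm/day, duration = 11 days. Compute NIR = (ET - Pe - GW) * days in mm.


Daily deficit = ET - Pe - GW = 8 - 5 - 0 = 3 mm/day
NIR = 3 * 11 = 33 mm

33.0000 mm


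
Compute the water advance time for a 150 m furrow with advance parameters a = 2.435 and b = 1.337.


t = (L/a)^(1/b)
t = (150/2.435)^(1/1.337)
t = 61.601643^(1/1.337)

21.8029 min


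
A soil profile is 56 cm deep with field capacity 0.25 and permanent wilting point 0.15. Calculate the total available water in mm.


AWC = (FC - PWP) * d * 10
AWC = (0.25 - 0.15) * 56 * 10
AWC = 0.1000 * 56 * 10

56.0000 mm


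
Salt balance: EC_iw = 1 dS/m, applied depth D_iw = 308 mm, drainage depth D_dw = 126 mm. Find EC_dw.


EC_dw = EC_iw * D_iw / D_dw
EC_dw = 1 * 308 / 126
EC_dw = 308 / 126

2.4444 dS/m


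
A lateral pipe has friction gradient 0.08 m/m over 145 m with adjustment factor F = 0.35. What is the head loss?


hf = J * L * F = 0.08 * 145 * 0.35 = 4.0600 m

4.0600 m


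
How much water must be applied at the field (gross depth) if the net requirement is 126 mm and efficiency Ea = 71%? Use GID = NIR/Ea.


Ea = 71% = 0.71
GID = NIR / Ea = 126 / 0.71 = 177.4648 mm

177.4648 mm


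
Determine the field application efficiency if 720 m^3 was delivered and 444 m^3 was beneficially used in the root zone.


Ea = V_root / V_field * 100 = 444 / 720 * 100 = 61.6667%

61.6667 %


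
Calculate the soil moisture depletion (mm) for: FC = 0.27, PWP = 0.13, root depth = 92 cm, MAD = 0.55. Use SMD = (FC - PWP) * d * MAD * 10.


SMD = (FC - PWP) * d * MAD * 10
SMD = (0.27 - 0.13) * 92 * 0.55 * 10
SMD = 0.1400 * 92 * 0.55 * 10

70.8400 mm


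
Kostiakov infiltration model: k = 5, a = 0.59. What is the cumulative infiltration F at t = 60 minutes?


F = k * t^a = 5 * 60^0.59
F = 5 * 11.197195

55.9860 mm


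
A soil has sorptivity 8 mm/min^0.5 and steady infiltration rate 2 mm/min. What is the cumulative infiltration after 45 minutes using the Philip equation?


F = S*sqrt(t) + A*t
F = 8*sqrt(45) + 2*45
F = 8*6.708204 + 90

143.6656 mm


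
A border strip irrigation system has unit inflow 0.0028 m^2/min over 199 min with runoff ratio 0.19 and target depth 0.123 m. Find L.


L = q*t/((1+r)*Z)
L = 0.0028*199/((1+0.19)*0.123)
L = 0.5572/0.14637

3.8068 m


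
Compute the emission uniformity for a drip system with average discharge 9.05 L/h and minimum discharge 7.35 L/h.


EU = (q_min/q_avg)*100 = (7.35/9.05)*100 = 81.2155%

81.2155 %


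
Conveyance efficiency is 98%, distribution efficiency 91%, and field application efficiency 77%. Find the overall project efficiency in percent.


Ec = 0.98, Eb = 0.91, Ea = 0.77
E = 0.98 * 0.91 * 0.77 * 100 = 68.6686%

68.6686 %


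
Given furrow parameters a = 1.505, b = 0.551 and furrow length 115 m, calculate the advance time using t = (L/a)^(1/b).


t = (L/a)^(1/b)
t = (115/1.505)^(1/0.551)
t = 76.411960^(1/0.551)

2616.4695 min


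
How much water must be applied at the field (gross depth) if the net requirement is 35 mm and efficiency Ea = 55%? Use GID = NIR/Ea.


Ea = 55% = 0.55
GID = NIR / Ea = 35 / 0.55 = 63.6364 mm

63.6364 mm


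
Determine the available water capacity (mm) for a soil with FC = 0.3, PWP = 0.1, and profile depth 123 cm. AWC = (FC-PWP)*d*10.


AWC = (FC - PWP) * d * 10
AWC = (0.3 - 0.1) * 123 * 10
AWC = 0.2000 * 123 * 10

246.0000 mm


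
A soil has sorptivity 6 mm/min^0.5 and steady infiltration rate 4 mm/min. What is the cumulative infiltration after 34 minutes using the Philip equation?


F = S*sqrt(t) + A*t
F = 6*sqrt(34) + 4*34
F = 6*5.830952 + 136

170.9857 mm


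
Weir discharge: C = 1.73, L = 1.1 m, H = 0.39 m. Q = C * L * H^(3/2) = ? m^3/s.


Q = C * L * H^(3/2) = 1.73 * 1.1 * 0.39^1.5 = 1.73 * 1.1 * 0.243555

0.4635 m^3/s


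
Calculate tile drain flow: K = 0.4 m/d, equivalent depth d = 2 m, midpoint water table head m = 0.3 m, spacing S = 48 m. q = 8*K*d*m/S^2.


q = 8*K*d*m/S^2
q = 8*0.4*2*0.3/48^2
q = 1.9200 / 2304

8.3333e-04 m/d


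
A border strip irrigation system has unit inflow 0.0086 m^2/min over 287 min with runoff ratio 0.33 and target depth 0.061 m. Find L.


L = q*t/((1+r)*Z)
L = 0.0086*287/((1+0.33)*0.061)
L = 2.4682/0.08113

30.4228 m


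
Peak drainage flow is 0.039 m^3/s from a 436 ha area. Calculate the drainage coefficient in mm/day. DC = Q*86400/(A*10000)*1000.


DC = Q * 86400 / (A * 10000) * 1000
DC = 0.039 * 86400 / (436 * 10000) * 1000
DC = 3369600.0000 / 4360000

0.7728 mm/day


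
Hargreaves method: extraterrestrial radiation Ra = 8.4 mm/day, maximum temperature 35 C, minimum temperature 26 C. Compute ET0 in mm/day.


Tmean = (Tmax + Tmin)/2 = (35 + 26)/2 = 30.5
ET0 = 0.0023 * 8.4 * (30.5 + 17.8) * sqrt(35 - 26)
ET0 = 0.0023 * 8.4 * 48.3 * 3.000000

2.7995 mm/day


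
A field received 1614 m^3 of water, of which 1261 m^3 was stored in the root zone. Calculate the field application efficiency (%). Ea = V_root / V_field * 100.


Ea = V_root / V_field * 100 = 1261 / 1614 * 100 = 78.1289%

78.1289 %


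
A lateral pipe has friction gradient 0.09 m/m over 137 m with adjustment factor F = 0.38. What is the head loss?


hf = J * L * F = 0.09 * 137 * 0.38 = 4.6854 m

4.6854 m


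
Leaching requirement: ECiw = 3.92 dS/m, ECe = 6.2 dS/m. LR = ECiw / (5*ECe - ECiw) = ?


LR = ECiw / (5*ECe - ECiw)
LR = 3.92 / (5*6.2 - 3.92)
LR = 3.92 / 27.0800

0.1448


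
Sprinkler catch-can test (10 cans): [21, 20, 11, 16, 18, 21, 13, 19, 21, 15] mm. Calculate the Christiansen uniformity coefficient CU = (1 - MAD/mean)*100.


mean = 17.500000 mm
MAD = 3.000000 mm
CU = (1 - 3.000000/17.500000)*100

82.8571 %


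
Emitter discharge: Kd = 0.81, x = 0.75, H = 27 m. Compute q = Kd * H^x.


q = Kd * H^x = 0.81 * 27^0.75 = 0.81 * 11.844666

9.5942 L/h


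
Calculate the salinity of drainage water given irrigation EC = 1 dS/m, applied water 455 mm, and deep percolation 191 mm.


EC_dw = EC_iw * D_iw / D_dw
EC_dw = 1 * 455 / 191
EC_dw = 455 / 191

2.3822 dS/m


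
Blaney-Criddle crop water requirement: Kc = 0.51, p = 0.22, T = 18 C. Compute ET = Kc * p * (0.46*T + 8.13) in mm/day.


ET = Kc * p * (0.46*T + 8.13)
ET = 0.51 * 0.22 * (0.46*18 + 8.13)
ET = 0.51 * 0.22 * 16.4100

1.8412 mm/day


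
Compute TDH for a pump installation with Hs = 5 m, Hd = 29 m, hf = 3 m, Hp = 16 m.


TDH = Hs + Hd + hf + Hp = 5 + 29 + 3 + 16 = 53

53 m


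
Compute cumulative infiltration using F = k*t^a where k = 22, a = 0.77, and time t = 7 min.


F = k * t^a = 22 * 7^0.77
F = 22 * 4.474304

98.4347 mm


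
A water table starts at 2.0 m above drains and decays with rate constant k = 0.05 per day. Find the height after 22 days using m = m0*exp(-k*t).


m = m0 * exp(-k*t)
m = 2.0 * exp(-0.05 * 22)
m = 2.0 * exp(-1.1000)

0.6657 m


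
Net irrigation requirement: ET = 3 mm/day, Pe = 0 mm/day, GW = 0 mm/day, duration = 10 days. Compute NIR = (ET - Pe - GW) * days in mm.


Daily deficit = ET - Pe - GW = 3 - 0 - 0 = 3 mm/day
NIR = 3 * 10 = 30 mm

30.0000 mm


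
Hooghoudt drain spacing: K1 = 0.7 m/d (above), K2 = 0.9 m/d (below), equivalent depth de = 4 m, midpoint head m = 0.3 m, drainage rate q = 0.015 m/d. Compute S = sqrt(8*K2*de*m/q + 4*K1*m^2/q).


S^2 = 8*K2*de*m/q + 4*K1*m^2/q
S^2 = 8*0.9*4*0.3/0.015 + 4*0.7*0.3^2/0.015
S = sqrt(592.8000)

24.3475 m


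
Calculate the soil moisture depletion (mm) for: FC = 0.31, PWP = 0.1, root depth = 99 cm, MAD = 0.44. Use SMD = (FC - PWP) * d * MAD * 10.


SMD = (FC - PWP) * d * MAD * 10
SMD = (0.31 - 0.1) * 99 * 0.44 * 10
SMD = 0.2100 * 99 * 0.44 * 10

91.4760 mm


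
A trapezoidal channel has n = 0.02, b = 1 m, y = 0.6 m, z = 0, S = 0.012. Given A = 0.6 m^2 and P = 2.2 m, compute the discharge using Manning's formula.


R = A/P = 0.6/2.2 = 0.272727
Q = (1/0.02) * 0.6 * 0.272727^(2/3) * 0.012^0.5

1.3821 m^3/s


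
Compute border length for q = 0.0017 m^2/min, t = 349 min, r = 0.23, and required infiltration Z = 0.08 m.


L = q*t/((1+r)*Z)
L = 0.0017*349/((1+0.23)*0.08)
L = 0.5933/0.0984

6.0295 m


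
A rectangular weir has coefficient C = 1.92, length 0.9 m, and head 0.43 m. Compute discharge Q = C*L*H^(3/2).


Q = C * L * H^(3/2) = 1.92 * 0.9 * 0.43^1.5 = 1.92 * 0.9 * 0.281970

0.4872 m^3/s


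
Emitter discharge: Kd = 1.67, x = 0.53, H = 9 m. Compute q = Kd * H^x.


q = Kd * H^x = 1.67 * 9^0.53 = 1.67 * 3.204413

5.3514 L/h


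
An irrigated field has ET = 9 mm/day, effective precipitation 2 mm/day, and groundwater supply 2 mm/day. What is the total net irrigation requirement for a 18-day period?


Daily deficit = ET - Pe - GW = 9 - 2 - 2 = 5 mm/day
NIR = 5 * 18 = 90 mm

90.0000 mm


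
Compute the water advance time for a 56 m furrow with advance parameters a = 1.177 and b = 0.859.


t = (L/a)^(1/b)
t = (56/1.177)^(1/0.859)
t = 47.578590^(1/0.859)

89.6911 min


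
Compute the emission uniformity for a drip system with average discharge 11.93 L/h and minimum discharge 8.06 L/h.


EU = (q_min/q_avg)*100 = (8.06/11.93)*100 = 67.5608%

67.5608 %


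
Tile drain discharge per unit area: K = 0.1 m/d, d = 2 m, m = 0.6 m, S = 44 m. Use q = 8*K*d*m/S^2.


q = 8*K*d*m/S^2
q = 8*0.1*2*0.6/44^2
q = 0.9600 / 1936

4.9587e-04 m/d


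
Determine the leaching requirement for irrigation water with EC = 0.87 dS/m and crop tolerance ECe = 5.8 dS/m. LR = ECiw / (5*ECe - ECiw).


LR = ECiw / (5*ECe - ECiw)
LR = 0.87 / (5*5.8 - 0.87)
LR = 0.87 / 28.1300

0.0309


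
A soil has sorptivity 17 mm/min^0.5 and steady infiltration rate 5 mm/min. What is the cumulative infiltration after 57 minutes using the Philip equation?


F = S*sqrt(t) + A*t
F = 17*sqrt(57) + 5*57
F = 17*7.549834 + 285

413.3472 mm


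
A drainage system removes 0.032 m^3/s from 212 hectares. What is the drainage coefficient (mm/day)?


DC = Q * 86400 / (A * 10000) * 1000
DC = 0.032 * 86400 / (212 * 10000) * 1000
DC = 2764800.0000 / 2120000

1.3042 mm/day


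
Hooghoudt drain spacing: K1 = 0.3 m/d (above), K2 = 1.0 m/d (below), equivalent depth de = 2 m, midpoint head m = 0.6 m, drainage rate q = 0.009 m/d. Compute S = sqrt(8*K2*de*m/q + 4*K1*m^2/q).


S^2 = 8*K2*de*m/q + 4*K1*m^2/q
S^2 = 8*1.0*2*0.6/0.009 + 4*0.3*0.6^2/0.009
S = sqrt(1114.6667)

33.3866 m


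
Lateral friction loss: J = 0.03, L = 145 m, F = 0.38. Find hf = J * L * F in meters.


hf = J * L * F = 0.03 * 145 * 0.38 = 1.6530 m

1.6530 m


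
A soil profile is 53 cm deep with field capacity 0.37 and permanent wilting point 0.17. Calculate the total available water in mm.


AWC = (FC - PWP) * d * 10
AWC = (0.37 - 0.17) * 53 * 10
AWC = 0.2000 * 53 * 10

106.0000 mm


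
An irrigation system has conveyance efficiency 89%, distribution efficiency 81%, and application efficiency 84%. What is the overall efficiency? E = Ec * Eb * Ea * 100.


Ec = 0.89, Eb = 0.81, Ea = 0.84
E = 0.89 * 0.81 * 0.84 * 100 = 60.5556%

60.5556 %


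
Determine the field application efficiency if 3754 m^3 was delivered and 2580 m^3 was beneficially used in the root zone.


Ea = V_root / V_field * 100 = 2580 / 3754 * 100 = 68.7267%

68.7267 %


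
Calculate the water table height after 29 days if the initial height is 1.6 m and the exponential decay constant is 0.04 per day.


m = m0 * exp(-k*t)
m = 1.6 * exp(-0.04 * 29)
m = 1.6 * exp(-1.1600)

0.5016 m


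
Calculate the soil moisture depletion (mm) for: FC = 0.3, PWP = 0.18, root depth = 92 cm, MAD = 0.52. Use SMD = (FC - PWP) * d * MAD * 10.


SMD = (FC - PWP) * d * MAD * 10
SMD = (0.3 - 0.18) * 92 * 0.52 * 10
SMD = 0.1200 * 92 * 0.52 * 10

57.4080 mm


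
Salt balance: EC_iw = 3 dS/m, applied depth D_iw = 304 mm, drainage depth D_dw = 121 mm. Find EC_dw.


EC_dw = EC_iw * D_iw / D_dw
EC_dw = 3 * 304 / 121
EC_dw = 912 / 121

7.5372 dS/m


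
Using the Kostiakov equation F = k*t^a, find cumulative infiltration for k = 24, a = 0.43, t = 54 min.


F = k * t^a = 24 * 54^0.43
F = 24 * 5.558138

133.3953 mm


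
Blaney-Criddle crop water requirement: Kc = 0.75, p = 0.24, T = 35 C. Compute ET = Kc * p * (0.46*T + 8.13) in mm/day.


ET = Kc * p * (0.46*T + 8.13)
ET = 0.75 * 0.24 * (0.46*35 + 8.13)
ET = 0.75 * 0.24 * 24.2300

4.3614 mm/day


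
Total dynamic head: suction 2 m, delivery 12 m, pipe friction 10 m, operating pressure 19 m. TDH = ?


TDH = Hs + Hd + hf + Hp = 2 + 12 + 10 + 19 = 43

43 m


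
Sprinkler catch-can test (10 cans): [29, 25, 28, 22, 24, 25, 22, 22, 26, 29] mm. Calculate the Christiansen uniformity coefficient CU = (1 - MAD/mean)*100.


mean = 25.200000 mm
MAD = 2.240000 mm
CU = (1 - 2.240000/25.200000)*100

91.1111 %


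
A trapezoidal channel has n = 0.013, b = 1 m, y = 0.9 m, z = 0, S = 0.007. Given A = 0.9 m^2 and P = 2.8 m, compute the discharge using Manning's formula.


R = A/P = 0.9/2.8 = 0.321429
Q = (1/0.013) * 0.9 * 0.321429^(2/3) * 0.007^0.5

2.7179 m^3/s


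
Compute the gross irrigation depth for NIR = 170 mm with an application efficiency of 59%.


Ea = 59% = 0.59
GID = NIR / Ea = 170 / 0.59 = 288.1356 mm

288.1356 mm


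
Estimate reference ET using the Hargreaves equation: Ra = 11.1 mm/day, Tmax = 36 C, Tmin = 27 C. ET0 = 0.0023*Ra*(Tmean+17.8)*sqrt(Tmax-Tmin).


Tmean = (Tmax + Tmin)/2 = (36 + 27)/2 = 31.5
ET0 = 0.0023 * 11.1 * (31.5 + 17.8) * sqrt(36 - 27)
ET0 = 0.0023 * 11.1 * 49.3 * 3.000000

3.7759 mm/day


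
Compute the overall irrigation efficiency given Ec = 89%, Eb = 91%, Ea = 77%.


Ec = 0.89, Eb = 0.91, Ea = 0.77
E = 0.89 * 0.91 * 0.77 * 100 = 62.3623%

62.3623 %


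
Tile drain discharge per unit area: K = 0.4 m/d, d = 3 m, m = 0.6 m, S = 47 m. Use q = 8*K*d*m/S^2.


q = 8*K*d*m/S^2
q = 8*0.4*3*0.6/47^2
q = 5.7600 / 2209

0.0026 m/d


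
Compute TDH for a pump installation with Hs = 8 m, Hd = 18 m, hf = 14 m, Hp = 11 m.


TDH = Hs + Hd + hf + Hp = 8 + 18 + 14 + 11 = 51

51 m


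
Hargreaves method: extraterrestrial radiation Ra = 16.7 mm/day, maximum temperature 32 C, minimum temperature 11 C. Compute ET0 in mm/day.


Tmean = (Tmax + Tmin)/2 = (32 + 11)/2 = 21.5
ET0 = 0.0023 * 16.7 * (21.5 + 17.8) * sqrt(32 - 11)
ET0 = 0.0023 * 16.7 * 39.3 * 4.582576

6.9175 mm/day


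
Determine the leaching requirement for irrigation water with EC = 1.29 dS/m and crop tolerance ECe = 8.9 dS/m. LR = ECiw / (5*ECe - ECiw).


LR = ECiw / (5*ECe - ECiw)
LR = 1.29 / (5*8.9 - 1.29)
LR = 1.29 / 43.2100

0.0299


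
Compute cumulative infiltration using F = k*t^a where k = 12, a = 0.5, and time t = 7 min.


F = k * t^a = 12 * 7^0.5
F = 12 * 2.645751

31.7490 mm


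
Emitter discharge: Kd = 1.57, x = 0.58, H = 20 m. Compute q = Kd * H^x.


q = Kd * H^x = 1.57 * 20^0.58 = 1.57 * 5.683258

8.9227 L/h


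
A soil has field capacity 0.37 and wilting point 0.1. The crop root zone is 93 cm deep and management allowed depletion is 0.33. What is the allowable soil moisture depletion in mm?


SMD = (FC - PWP) * d * MAD * 10
SMD = (0.37 - 0.1) * 93 * 0.33 * 10
SMD = 0.2700 * 93 * 0.33 * 10

82.8630 mm


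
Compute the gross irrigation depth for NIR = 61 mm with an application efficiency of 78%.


Ea = 78% = 0.78
GID = NIR / Ea = 61 / 0.78 = 78.2051 mm

78.2051 mm


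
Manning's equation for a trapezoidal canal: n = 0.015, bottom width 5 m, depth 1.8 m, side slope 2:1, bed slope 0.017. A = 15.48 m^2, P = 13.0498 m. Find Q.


R = A/P = 15.48/13.0498 = 1.186225
Q = (1/0.015) * 15.48 * 1.186225^(2/3) * 0.017^0.5

150.7818 m^3/s


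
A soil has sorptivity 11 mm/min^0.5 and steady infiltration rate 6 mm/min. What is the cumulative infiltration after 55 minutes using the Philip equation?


F = S*sqrt(t) + A*t
F = 11*sqrt(55) + 6*55
F = 11*7.416198 + 330

411.5782 mm


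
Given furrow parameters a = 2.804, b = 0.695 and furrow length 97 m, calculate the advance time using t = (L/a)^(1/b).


t = (L/a)^(1/b)
t = (97/2.804)^(1/0.695)
t = 34.593438^(1/0.695)

163.8247 min


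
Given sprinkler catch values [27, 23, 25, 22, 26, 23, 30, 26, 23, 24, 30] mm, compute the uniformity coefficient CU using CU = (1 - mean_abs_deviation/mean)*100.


mean = 25.363636 mm
MAD = 2.214876 mm
CU = (1 - 2.214876/25.363636)*100

91.2675 %


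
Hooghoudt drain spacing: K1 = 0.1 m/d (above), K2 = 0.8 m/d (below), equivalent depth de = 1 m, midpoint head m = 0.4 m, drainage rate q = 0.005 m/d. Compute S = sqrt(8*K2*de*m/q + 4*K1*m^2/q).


S^2 = 8*K2*de*m/q + 4*K1*m^2/q
S^2 = 8*0.8*1*0.4/0.005 + 4*0.1*0.4^2/0.005
S = sqrt(524.8000)

22.9085 m


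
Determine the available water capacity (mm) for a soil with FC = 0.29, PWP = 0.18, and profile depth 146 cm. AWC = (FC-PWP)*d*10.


AWC = (FC - PWP) * d * 10
AWC = (0.29 - 0.18) * 146 * 10
AWC = 0.1100 * 146 * 10

160.6000 mm


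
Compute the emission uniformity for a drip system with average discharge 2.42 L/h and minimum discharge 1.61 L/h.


EU = (q_min/q_avg)*100 = (1.61/2.42)*100 = 66.5289%

66.5289 %


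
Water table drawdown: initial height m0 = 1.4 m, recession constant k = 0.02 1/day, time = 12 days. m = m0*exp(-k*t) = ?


m = m0 * exp(-k*t)
m = 1.4 * exp(-0.02 * 12)
m = 1.4 * exp(-0.2400)

1.1013 m


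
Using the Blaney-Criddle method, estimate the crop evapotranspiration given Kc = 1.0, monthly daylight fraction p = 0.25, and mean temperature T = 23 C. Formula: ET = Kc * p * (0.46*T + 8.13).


ET = Kc * p * (0.46*T + 8.13)
ET = 1.0 * 0.25 * (0.46*23 + 8.13)
ET = 1.0 * 0.25 * 18.7100

4.6775 mm/day


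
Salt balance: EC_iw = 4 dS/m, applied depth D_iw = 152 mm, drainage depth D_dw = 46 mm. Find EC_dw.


EC_dw = EC_iw * D_iw / D_dw
EC_dw = 4 * 152 / 46
EC_dw = 608 / 46

13.2174 dS/m


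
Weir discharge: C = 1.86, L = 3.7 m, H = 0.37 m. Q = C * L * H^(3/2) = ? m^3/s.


Q = C * L * H^(3/2) = 1.86 * 3.7 * 0.37^1.5 = 1.86 * 3.7 * 0.225062

1.5489 m^3/s


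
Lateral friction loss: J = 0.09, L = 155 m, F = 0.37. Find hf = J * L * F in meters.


hf = J * L * F = 0.09 * 155 * 0.37 = 5.1615 m

5.1615 m


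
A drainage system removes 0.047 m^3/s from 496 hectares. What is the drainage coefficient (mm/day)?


DC = Q * 86400 / (A * 10000) * 1000
DC = 0.047 * 86400 / (496 * 10000) * 1000
DC = 4060800.0000 / 4960000

0.8187 mm/day


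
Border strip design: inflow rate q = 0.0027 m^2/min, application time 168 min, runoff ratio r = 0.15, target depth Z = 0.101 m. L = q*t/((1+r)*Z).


L = q*t/((1+r)*Z)
L = 0.0027*168/((1+0.15)*0.101)
L = 0.4536/0.11615

3.9053 m


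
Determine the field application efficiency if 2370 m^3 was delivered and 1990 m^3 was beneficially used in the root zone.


Ea = V_root / V_field * 100 = 1990 / 2370 * 100 = 83.9662%

83.9662 %


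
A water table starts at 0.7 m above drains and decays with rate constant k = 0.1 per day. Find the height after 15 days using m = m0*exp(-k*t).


m = m0 * exp(-k*t)
m = 0.7 * exp(-0.1 * 15)
m = 0.7 * exp(-1.5000)

0.1562 m


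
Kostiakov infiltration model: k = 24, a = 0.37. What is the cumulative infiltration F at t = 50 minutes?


F = k * t^a = 24 * 50^0.37
F = 24 * 4.252251

102.0540 mm


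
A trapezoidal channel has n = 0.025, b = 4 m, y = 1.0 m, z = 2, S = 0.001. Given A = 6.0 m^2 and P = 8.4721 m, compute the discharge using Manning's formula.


R = A/P = 6.0/8.4721 = 0.708207
Q = (1/0.025) * 6.0 * 0.708207^(2/3) * 0.001^0.5

6.0300 m^3/s


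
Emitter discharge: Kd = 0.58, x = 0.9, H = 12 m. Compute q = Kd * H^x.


q = Kd * H^x = 0.58 * 12^0.9 = 0.58 * 9.359726

5.4286 L/h


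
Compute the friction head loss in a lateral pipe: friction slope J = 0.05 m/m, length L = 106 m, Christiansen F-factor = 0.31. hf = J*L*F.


hf = J * L * F = 0.05 * 106 * 0.31 = 1.6430 m

1.6430 m


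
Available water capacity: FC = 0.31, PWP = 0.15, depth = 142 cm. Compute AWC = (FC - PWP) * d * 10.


AWC = (FC - PWP) * d * 10
AWC = (0.31 - 0.15) * 142 * 10
AWC = 0.1600 * 142 * 10

227.2000 mm


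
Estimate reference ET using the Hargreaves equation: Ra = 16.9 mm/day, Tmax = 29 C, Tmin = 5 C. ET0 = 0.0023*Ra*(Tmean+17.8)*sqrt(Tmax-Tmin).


Tmean = (Tmax + Tmin)/2 = (29 + 5)/2 = 17.0
ET0 = 0.0023 * 16.9 * (17.0 + 17.8) * sqrt(29 - 5)
ET0 = 0.0023 * 16.9 * 34.8 * 4.898979

6.6267 mm/day


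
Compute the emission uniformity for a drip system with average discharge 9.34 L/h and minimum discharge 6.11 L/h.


EU = (q_min/q_avg)*100 = (6.11/9.34)*100 = 65.4176%

65.4176 %


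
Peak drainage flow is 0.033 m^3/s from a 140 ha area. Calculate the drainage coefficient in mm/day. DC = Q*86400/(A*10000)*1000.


DC = Q * 86400 / (A * 10000) * 1000
DC = 0.033 * 86400 / (140 * 10000) * 1000
DC = 2851200.0000 / 1400000

2.0366 mm/day


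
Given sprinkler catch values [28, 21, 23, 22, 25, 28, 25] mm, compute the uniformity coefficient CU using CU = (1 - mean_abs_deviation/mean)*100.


mean = 24.571429 mm
MAD = 2.204082 mm
CU = (1 - 2.204082/24.571429)*100

91.0299 %


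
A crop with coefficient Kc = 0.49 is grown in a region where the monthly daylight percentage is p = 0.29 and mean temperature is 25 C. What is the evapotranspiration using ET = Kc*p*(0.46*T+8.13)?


ET = Kc * p * (0.46*T + 8.13)
ET = 0.49 * 0.29 * (0.46*25 + 8.13)
ET = 0.49 * 0.29 * 19.6300

2.7894 mm/day


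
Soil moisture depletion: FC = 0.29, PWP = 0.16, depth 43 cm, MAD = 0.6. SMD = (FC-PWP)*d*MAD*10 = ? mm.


SMD = (FC - PWP) * d * MAD * 10
SMD = (0.29 - 0.16) * 43 * 0.6 * 10
SMD = 0.1300 * 43 * 0.6 * 10

33.5400 mm


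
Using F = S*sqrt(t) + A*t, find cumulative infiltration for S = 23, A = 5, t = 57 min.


F = S*sqrt(t) + A*t
F = 23*sqrt(57) + 5*57
F = 23*7.549834 + 285

458.6462 mm


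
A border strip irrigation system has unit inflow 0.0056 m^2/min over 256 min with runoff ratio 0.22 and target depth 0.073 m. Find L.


L = q*t/((1+r)*Z)
L = 0.0056*256/((1+0.22)*0.073)
L = 1.4336/0.08906

16.0970 m


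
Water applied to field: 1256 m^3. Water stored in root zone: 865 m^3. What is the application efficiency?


Ea = V_root / V_field * 100 = 865 / 1256 * 100 = 68.8694%

68.8694 %


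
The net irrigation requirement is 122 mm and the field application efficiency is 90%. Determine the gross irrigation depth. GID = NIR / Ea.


Ea = 90% = 0.9
GID = NIR / Ea = 122 / 0.9 = 135.5556 mm

135.5556 mm


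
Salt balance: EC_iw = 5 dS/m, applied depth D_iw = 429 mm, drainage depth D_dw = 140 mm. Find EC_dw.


EC_dw = EC_iw * D_iw / D_dw
EC_dw = 5 * 429 / 140
EC_dw = 2145 / 140

15.3214 dS/m


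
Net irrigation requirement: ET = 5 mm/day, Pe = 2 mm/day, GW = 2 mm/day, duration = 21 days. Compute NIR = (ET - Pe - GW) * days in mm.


Daily deficit = ET - Pe - GW = 5 - 2 - 2 = 1 mm/day
NIR = 1 * 21 = 21 mm

21.0000 mm


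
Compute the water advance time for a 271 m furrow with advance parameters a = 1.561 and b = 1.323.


t = (L/a)^(1/b)
t = (271/1.561)^(1/1.323)
t = 173.606662^(1/1.323)

49.2940 min


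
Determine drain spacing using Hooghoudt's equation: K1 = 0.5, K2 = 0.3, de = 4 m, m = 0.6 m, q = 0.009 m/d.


S^2 = 8*K2*de*m/q + 4*K1*m^2/q
S^2 = 8*0.3*4*0.6/0.009 + 4*0.5*0.6^2/0.009
S = sqrt(720.0000)

26.8328 m


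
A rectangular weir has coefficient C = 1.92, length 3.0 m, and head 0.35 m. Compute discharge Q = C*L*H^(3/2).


Q = C * L * H^(3/2) = 1.92 * 3.0 * 0.35^1.5 = 1.92 * 3.0 * 0.207063

1.1927 m^3/s


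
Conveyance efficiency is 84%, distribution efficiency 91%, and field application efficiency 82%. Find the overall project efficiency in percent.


Ec = 0.84, Eb = 0.91, Ea = 0.82
E = 0.84 * 0.91 * 0.82 * 100 = 62.6808%

62.6808 %


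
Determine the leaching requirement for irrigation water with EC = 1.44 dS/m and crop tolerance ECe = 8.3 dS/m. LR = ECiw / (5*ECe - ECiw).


LR = ECiw / (5*ECe - ECiw)
LR = 1.44 / (5*8.3 - 1.44)
LR = 1.44 / 40.0600

0.0359


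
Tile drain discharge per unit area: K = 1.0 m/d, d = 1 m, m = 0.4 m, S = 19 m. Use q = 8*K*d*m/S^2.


q = 8*K*d*m/S^2
q = 8*1.0*1*0.4/19^2
q = 3.2000 / 361

0.0089 m/d


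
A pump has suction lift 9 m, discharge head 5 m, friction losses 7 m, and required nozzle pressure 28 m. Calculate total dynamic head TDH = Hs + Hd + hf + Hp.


TDH = Hs + Hd + hf + Hp = 9 + 5 + 7 + 28 = 49

49 m


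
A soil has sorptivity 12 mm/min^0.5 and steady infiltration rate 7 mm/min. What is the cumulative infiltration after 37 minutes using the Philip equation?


F = S*sqrt(t) + A*t
F = 12*sqrt(37) + 7*37
F = 12*6.082763 + 259

331.9932 mm


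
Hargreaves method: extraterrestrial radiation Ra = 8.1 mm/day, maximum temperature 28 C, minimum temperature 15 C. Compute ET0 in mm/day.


Tmean = (Tmax + Tmin)/2 = (28 + 15)/2 = 21.5
ET0 = 0.0023 * 8.1 * (21.5 + 17.8) * sqrt(28 - 15)
ET0 = 0.0023 * 8.1 * 39.3 * 3.605551

2.6398 mm/day


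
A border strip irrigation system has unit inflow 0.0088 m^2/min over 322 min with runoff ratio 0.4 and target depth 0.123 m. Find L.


L = q*t/((1+r)*Z)
L = 0.0088*322/((1+0.4)*0.123)
L = 2.8336/0.1722

16.4553 m


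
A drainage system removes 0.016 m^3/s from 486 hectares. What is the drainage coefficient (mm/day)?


DC = Q * 86400 / (A * 10000) * 1000
DC = 0.016 * 86400 / (486 * 10000) * 1000
DC = 1382400.0000 / 4860000

0.2844 mm/day


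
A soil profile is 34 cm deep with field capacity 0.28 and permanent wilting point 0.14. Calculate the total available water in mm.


AWC = (FC - PWP) * d * 10
AWC = (0.28 - 0.14) * 34 * 10
AWC = 0.1400 * 34 * 10

47.6000 mm


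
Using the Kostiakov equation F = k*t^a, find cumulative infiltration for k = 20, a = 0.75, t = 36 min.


F = k * t^a = 20 * 36^0.75
F = 20 * 14.696938

293.9388 mm


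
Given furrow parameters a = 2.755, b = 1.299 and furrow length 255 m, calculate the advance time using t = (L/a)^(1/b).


t = (L/a)^(1/b)
t = (255/2.755)^(1/1.299)
t = 92.558984^(1/1.299)

32.6433 min


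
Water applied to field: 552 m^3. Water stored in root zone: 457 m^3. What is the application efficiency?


Ea = V_root / V_field * 100 = 457 / 552 * 100 = 82.7899%

82.7899 %


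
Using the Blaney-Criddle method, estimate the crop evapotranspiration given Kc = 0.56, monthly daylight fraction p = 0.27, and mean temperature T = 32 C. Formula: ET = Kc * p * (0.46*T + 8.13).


ET = Kc * p * (0.46*T + 8.13)
ET = 0.56 * 0.27 * (0.46*32 + 8.13)
ET = 0.56 * 0.27 * 22.8500

3.4549 mm/day


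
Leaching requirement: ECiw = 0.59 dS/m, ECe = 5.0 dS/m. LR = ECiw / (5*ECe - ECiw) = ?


LR = ECiw / (5*ECe - ECiw)
LR = 0.59 / (5*5.0 - 0.59)
LR = 0.59 / 24.4100

0.0242


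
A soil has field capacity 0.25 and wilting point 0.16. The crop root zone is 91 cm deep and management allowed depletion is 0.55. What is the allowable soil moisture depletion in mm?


SMD = (FC - PWP) * d * MAD * 10
SMD = (0.25 - 0.16) * 91 * 0.55 * 10
SMD = 0.0900 * 91 * 0.55 * 10

45.0450 mm


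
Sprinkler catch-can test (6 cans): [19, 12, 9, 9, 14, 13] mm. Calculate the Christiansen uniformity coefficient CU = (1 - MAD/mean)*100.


mean = 12.666667 mm
MAD = 2.666667 mm
CU = (1 - 2.666667/12.666667)*100

78.9474 %


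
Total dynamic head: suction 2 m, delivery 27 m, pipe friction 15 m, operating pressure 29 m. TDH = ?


TDH = Hs + Hd + hf + Hp = 2 + 27 + 15 + 29 = 73

73 m


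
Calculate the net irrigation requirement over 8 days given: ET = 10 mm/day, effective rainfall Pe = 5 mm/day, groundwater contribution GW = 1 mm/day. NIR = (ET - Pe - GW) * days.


Daily deficit = ET - Pe - GW = 10 - 5 - 1 = 4 mm/day
NIR = 4 * 8 = 32 mm

32.0000 mm


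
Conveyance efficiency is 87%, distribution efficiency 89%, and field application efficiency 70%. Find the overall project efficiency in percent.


Ec = 0.87, Eb = 0.89, Ea = 0.7
E = 0.87 * 0.89 * 0.7 * 100 = 54.2010%

54.2010 %


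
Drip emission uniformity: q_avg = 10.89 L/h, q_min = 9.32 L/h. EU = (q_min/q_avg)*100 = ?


EU = (q_min/q_avg)*100 = (9.32/10.89)*100 = 85.5831%

85.5831 %


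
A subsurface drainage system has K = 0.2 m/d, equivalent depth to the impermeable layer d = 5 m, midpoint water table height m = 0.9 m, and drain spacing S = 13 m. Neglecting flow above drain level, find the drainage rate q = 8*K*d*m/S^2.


q = 8*K*d*m/S^2
q = 8*0.2*5*0.9/13^2
q = 7.2000 / 169

0.0426 m/d


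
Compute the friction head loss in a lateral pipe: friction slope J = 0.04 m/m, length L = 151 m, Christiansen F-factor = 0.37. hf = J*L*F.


hf = J * L * F = 0.04 * 151 * 0.37 = 2.2348 m

2.2348 m


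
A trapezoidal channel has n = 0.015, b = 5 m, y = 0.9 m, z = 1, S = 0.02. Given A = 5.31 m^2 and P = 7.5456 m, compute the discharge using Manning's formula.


R = A/P = 5.31/7.5456 = 0.703721
Q = (1/0.015) * 5.31 * 0.703721^(2/3) * 0.02^0.5

39.6082 m^3/s


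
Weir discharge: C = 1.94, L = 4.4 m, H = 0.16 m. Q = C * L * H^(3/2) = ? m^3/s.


Q = C * L * H^(3/2) = 1.94 * 4.4 * 0.16^1.5 = 1.94 * 4.4 * 0.064000

0.5463 m^3/s


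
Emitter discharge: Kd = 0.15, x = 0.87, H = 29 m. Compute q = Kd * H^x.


q = Kd * H^x = 0.15 * 29^0.87 = 0.15 * 18.719156

2.8079 L/h


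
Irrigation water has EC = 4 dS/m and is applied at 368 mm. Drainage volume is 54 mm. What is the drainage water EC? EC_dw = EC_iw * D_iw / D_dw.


EC_dw = EC_iw * D_iw / D_dw
EC_dw = 4 * 368 / 54
EC_dw = 1472 / 54

27.2593 dS/m


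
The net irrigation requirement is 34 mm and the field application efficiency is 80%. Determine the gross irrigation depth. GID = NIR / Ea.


Ea = 80% = 0.8
GID = NIR / Ea = 34 / 0.8 = 42.5000 mm

42.5000 mm


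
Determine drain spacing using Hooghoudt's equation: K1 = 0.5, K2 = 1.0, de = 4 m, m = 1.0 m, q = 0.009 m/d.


S^2 = 8*K2*de*m/q + 4*K1*m^2/q
S^2 = 8*1.0*4*1.0/0.009 + 4*0.5*1.0^2/0.009
S = sqrt(3777.7778)

61.4636 m


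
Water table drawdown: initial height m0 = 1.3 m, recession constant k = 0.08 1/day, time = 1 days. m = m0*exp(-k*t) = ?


m = m0 * exp(-k*t)
m = 1.3 * exp(-0.08 * 1)
m = 1.3 * exp(-0.0800)

1.2001 m


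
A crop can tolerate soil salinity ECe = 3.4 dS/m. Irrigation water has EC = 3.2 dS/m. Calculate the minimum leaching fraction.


LR = ECiw / (5*ECe - ECiw)
LR = 3.2 / (5*3.4 - 3.2)
LR = 3.2 / 13.8000

0.2319


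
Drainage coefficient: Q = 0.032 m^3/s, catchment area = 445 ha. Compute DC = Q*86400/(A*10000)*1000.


DC = Q * 86400 / (A * 10000) * 1000
DC = 0.032 * 86400 / (445 * 10000) * 1000
DC = 2764800.0000 / 4450000

0.6213 mm/day


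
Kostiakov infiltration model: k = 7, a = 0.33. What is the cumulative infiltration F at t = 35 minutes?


F = k * t^a = 7 * 35^0.33
F = 7 * 3.232529

22.6277 mm


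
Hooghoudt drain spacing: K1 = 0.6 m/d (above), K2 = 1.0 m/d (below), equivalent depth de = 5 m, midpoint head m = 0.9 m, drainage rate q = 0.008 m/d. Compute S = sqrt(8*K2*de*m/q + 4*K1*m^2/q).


S^2 = 8*K2*de*m/q + 4*K1*m^2/q
S^2 = 8*1.0*5*0.9/0.008 + 4*0.6*0.9^2/0.008
S = sqrt(4743.0000)

68.8694 m


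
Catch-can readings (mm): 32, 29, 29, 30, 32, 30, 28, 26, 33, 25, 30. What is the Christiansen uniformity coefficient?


mean = 29.454545 mm
MAD = 1.867769 mm
CU = (1 - 1.867769/29.454545)*100

93.6588 %


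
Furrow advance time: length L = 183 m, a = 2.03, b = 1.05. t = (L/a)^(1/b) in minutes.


t = (L/a)^(1/b)
t = (183/2.03)^(1/1.05)
t = 90.147783^(1/1.05)

72.7549 min


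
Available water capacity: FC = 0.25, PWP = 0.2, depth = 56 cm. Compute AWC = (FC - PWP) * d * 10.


AWC = (FC - PWP) * d * 10
AWC = (0.25 - 0.2) * 56 * 10
AWC = 0.0500 * 56 * 10

28.0000 mm


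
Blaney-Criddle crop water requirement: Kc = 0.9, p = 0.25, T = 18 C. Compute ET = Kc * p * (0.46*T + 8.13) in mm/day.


ET = Kc * p * (0.46*T + 8.13)
ET = 0.9 * 0.25 * (0.46*18 + 8.13)
ET = 0.9 * 0.25 * 16.4100

3.6923 mm/day


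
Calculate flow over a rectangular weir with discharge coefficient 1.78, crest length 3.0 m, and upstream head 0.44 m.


Q = C * L * H^(3/2) = 1.78 * 3.0 * 0.44^1.5 = 1.78 * 3.0 * 0.291863

1.5585 m^3/s


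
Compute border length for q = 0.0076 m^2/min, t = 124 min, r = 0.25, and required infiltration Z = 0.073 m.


L = q*t/((1+r)*Z)
L = 0.0076*124/((1+0.25)*0.073)
L = 0.9424/0.09125

10.3277 m


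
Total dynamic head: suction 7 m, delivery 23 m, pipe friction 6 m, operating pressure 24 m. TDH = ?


TDH = Hs + Hd + hf + Hp = 7 + 23 + 6 + 24 = 60

60 m


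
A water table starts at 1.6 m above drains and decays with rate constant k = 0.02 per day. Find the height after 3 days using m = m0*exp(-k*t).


m = m0 * exp(-k*t)
m = 1.6 * exp(-0.02 * 3)
m = 1.6 * exp(-0.0600)

1.5068 m


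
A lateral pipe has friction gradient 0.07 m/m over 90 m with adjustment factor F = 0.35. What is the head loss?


hf = J * L * F = 0.07 * 90 * 0.35 = 2.2050 m

2.2050 m


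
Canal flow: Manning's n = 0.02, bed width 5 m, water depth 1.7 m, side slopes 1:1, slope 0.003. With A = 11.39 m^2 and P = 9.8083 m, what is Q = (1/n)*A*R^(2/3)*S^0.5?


R = A/P = 11.39/9.8083 = 1.161261
Q = (1/0.02) * 11.39 * 1.161261^(2/3) * 0.003^0.5

34.4620 m^3/s


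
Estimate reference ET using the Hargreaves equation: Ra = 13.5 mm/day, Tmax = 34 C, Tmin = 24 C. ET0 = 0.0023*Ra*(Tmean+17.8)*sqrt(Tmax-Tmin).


Tmean = (Tmax + Tmin)/2 = (34 + 24)/2 = 29.0
ET0 = 0.0023 * 13.5 * (29.0 + 17.8) * sqrt(34 - 24)
ET0 = 0.0023 * 13.5 * 46.8 * 3.162278

4.5952 mm/day
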